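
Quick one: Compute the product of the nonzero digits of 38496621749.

3×8×4×9×6×6×2×1×7×4×9 = 15676416

15676416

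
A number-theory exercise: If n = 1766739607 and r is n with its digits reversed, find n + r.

8836116278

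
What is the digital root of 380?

2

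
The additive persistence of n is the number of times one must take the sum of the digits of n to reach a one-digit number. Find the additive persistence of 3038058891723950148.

3038058891723950148 → 84 → 12 → 3 (3 steps)

3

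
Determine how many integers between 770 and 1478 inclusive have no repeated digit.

369

The integers in [770, 1478] that have no repeated digit: 780, 781, 782, 783, 784, 785, …, 1476, 1478.
369 qualify.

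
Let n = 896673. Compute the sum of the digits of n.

8+9+6+6+7+3 = 39

39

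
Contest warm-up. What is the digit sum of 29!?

126

29! = 8841761993739701954543616000000
Sum of its 31 digits: 126.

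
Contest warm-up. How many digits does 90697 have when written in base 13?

5

90697 in base 13 is 32389, which has 5 digits.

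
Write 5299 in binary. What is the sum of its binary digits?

5299 in base 2 is 1010010110011.
Digit sum: 1+0+1+0+0+1+0+1+1+0+0+1+1 = 7.

7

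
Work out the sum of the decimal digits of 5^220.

643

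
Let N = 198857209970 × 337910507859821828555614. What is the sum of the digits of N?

198857209970 × 337910507859821828555614 = 67195940812549924687873075020271580
Sum of its 35 digits: 161.

161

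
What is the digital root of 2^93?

8

The digital root of n equals n mod 9 (or 9 when 9 | n), so we need 2^93 mod 9.
2^93 ≡ 8 (mod 9), so the digital root is 8.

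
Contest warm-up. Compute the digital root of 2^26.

The digital root of n equals n mod 9 (or 9 when 9 | n), so we need 2^26 mod 9.
2^26 ≡ 4 (mod 9), so the digital root is 4.

4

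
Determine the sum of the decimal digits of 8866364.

41

8+8+6+6+3+6+4 = 41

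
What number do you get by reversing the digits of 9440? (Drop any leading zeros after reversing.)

449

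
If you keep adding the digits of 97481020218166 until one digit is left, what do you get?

1

9+7+4+8+1+0+2+0+2+1+8+1+6+6 = 55
5+5 = 10
1+0 = 1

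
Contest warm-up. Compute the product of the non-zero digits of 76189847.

7×6×1×8×9×8×4×7 = 677376

677376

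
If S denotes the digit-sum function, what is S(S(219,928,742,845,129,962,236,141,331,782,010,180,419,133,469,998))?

9

First digit sum: 207.
2+0+7 = 9.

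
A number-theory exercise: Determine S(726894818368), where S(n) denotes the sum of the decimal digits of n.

70

7+2+6+8+9+4+8+1+8+3+6+8 = 70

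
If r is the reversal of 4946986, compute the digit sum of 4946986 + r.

Reversal of 4946986 is 6896494; 4946986 + 6896494 = 11843480.
Digit sum of 11843480: 1+1+8+4+3+4+8+0 = 29.

29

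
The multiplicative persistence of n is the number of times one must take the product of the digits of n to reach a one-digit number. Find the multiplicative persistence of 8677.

3

8677 → 2352 → 60 → 0 (3 steps)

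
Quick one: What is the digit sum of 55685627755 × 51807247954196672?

122

55685627755 × 51807247954196672 = 2884919124588381167051831360
Sum of its 28 digits: 122.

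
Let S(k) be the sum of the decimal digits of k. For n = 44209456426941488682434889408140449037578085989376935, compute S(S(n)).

16

First digit sum: 268.
2+6+8 = 16.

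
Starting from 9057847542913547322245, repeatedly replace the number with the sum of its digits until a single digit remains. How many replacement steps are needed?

3

9057847542913547322245 → 98 → 17 → 8 (3 steps)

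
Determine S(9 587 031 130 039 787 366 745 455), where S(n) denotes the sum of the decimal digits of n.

116

9+5+8+7+0+3+1+1+3+0+0+3+9+7+8+7+3+6+6+7+4+5+4+5+5 = 116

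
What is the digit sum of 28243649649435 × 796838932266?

108

28243649649435 × 796838932266 = 22505639629950770610169710
Sum of its 26 digits: 108.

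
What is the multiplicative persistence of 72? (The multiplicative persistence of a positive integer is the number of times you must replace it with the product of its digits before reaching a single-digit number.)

2

72 → 14 → 4 (2 steps)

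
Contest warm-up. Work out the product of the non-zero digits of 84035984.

138240

8×4×3×5×9×8×4 = 138240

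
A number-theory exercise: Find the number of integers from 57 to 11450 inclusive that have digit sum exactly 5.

75

The integers in [57, 11450] that have digit sum exactly 5: 104, 113, 122, 131, 140, 203, …, 11210, 11300.
75 qualify.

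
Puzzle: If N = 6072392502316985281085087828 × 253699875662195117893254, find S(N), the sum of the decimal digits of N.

6072392502316985281085087828 × 253699875662195117893254 = 1540565222809865045154034377887695491488114918712312
Sum of its 52 digits: 228.

228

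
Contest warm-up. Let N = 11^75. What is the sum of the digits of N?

359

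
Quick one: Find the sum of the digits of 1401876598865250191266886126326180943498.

1+4+0+1+8+7+6+5+9+8+8+6+5+2+5+0+1+9+1+2+6+6+8+8+6+1+2+6+3+2+6+1+8+0+9+4+3+4+9+8 = 188

188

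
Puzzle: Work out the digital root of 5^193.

The digital root of n equals n mod 9 (or 9 when 9 | n), so we need 5^193 mod 9.
5^193 ≡ 5 (mod 9), so the digital root is 5.

5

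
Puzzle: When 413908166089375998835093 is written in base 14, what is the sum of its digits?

413908166089375998835093 in base 14 is 4D3887A24BB304C2265A5.
Digit sum: 4+13+3+8+8+7+10+2+4+11+11+3+0+4+12+2+2+6+5+10+5 = 130.

130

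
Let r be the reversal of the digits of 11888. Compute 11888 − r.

Reverse of 11888 is 88811.
11888 − 88811 = -76923

-76923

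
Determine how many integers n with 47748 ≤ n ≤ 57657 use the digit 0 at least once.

3421

The integers in [47748, 57657] that use the digit 0 at least once: 47750, 47760, 47770, 47780, 47790, 47800, …, 57640, 57650.
3421 qualify.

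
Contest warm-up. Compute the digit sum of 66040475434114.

6+6+0+4+0+4+7+5+4+3+4+1+1+4 = 49

49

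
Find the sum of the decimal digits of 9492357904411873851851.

9+4+9+2+3+5+7+9+0+4+4+1+1+8+7+3+8+5+1+8+5+1 = 104

104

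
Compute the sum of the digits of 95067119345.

50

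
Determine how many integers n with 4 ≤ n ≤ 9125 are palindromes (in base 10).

The integers in [4, 9125] that are palindromes (in base 10): 4, 5, 6, 7, 8, 9, …, 9009, 9119.
187 qualify.

187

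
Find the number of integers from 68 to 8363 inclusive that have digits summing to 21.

The integers in [68, 8363] that have digits summing to 21: 399, 489, 498, 579, 588, 597, …, 8346, 8355.
470 qualify.

470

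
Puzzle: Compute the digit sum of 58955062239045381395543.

104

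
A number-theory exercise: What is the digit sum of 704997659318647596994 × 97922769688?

704997659318647596994 × 97922769688 = 69035323424039015644078103117872
Sum of its 32 digits: 118.

118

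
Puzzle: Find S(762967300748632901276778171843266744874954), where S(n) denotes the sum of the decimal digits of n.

207

7+6+2+9+6+7+3+0+0+7+4+8+6+3+2+9+0+1+2+7+6+7+7+8+1+7+1+8+4+3+2+6+6+7+4+4+8+7+4+9+5+4 = 207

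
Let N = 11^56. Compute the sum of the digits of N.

247

11^56 = 20796505671840591460586660430317517562942313712635618374561
Sum of its 59 digits: 247.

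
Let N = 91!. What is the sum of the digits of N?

594

91! = 135200152767840296255166568759495142147586866476906677791741734597153670771559994765685283954750449427751168336768008192000000000000000000000
Sum of its 141 digits: 594.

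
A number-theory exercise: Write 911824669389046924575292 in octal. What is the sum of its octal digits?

911824669389046924575292 in base 8 is 301054165074663025356401074.
Digit sum: 3+0+1+0+5+4+1+6+5+0+7+4+6+6+3+0+2+5+3+5+6+4+0+1+0+7+4 = 88.

88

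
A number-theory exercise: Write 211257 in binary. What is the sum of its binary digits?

10

211257 in base 2 is 110011100100111001.
Digit sum: 1+1+0+0+1+1+1+0+0+1+0+0+1+1+1+0+0+1 = 10.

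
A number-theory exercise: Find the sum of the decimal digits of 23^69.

23^69 = 9103757593578437567350063530651961606674351707875801049359009935355516866292767865363891254263
Sum of its 94 digits: 440.

440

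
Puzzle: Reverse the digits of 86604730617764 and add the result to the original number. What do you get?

Reverse of 86604730617764 is 46771603740668.
86604730617764 + 46771603740668 = 133376334358432

133376334358432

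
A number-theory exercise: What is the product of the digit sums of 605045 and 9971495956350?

S(605045) = 6+0+5+0+4+5 = 20.
S(9971495956350) = 9+9+7+1+4+9+5+9+5+6+3+5+0 = 72.
20 · 72 = 1440.

1440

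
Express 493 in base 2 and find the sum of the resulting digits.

493 in base 2 is 111101101.
Digit sum: 1+1+1+1+0+1+1+0+1 = 7.

7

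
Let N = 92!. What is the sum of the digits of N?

540

92! = 12438414054641307255475324325873553077577991715875414356840239582938137710983519518443046123837041347353107486982656753664000000000000000000000
Sum of its 143 digits: 540.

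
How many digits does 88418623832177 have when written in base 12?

88418623832177 in base 12 is 9B00156280095, which has 13 digits.

13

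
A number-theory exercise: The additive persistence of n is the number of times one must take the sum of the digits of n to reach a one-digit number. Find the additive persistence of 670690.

670690 → 28 → 10 → 1 (3 steps)

3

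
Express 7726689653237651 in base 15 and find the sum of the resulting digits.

103

7726689653237651 in base 15 is 3E843DE28E036B.
Digit sum: 3+14+8+4+3+13+14+2+8+14+0+3+6+11 = 103.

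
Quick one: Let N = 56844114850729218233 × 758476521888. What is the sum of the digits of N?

56844114850729218233 × 758476521888 = 43114926521783105745863153183904
Sum of its 32 digits: 129.

129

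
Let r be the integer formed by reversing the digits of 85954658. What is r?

Reversing 85954658 gives 85645958.

85645958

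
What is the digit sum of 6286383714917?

6+2+8+6+3+8+3+7+1+4+9+1+7 = 65

65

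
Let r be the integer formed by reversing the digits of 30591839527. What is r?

Reversing 30591839527 gives 72593819503.

72593819503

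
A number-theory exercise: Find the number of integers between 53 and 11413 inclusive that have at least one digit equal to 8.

The integers in [53, 11413] that have at least one digit equal to 8: 58, 68, 78, 80, 81, 82, …, 11398, 11408.
3782 qualify.

3782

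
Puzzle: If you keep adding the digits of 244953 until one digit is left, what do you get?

2+4+4+9+5+3 = 27
2+7 = 9

9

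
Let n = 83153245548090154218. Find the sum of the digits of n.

78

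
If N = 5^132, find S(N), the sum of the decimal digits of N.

5^132 = 183670992315982423120115083940975887159166493245638675235742454106002696789801120758056640625
Sum of its 93 digits: 406.

406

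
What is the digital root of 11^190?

7

The digital root of n equals n mod 9 (or 9 when 9 | n), so we need 11^190 mod 9.
11^190 ≡ 7 (mod 9), so the digital root is 7.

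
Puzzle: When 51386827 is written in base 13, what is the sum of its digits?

51386827 in base 13 is A85270B.
Digit sum: 10+8+5+2+7+0+11 = 43.

43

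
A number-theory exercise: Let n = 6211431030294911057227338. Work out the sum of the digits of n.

84

6+2+1+1+4+3+1+0+3+0+2+9+4+9+1+1+0+5+7+2+2+7+3+3+8 = 84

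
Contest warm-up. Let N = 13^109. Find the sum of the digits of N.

535

13^109 = 26292107629695541155953393894728178608483643422868222065595258372410044604770307029287864093401930366479056688092015061373
Sum of its 122 digits: 535.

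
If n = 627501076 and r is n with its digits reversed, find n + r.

1297606802

Reverse of 627501076 is 670105726.
627501076 + 670105726 = 1297606802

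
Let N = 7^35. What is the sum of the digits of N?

157

7^35 = 378818692265664781682717625943
Sum of its 30 digits: 157.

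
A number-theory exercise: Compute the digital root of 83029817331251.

8+3+0+2+9+8+1+7+3+3+1+2+5+1 = 53
5+3 = 8
(Equivalently, 83029817331251 mod 9 = 8.)

8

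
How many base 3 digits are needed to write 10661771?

15

10661771 in base 3 is 202001200012102, which has 15 digits.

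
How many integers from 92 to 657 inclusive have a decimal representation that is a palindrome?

57

The integers in [92, 657] that have a decimal representation that is a palindrome: 99, 101, 111, 121, 131, 141, …, 646, 656.
57 qualify.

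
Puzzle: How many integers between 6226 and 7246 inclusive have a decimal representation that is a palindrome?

11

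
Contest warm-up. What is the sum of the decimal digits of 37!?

153

37! = 13763753091226345046315979581580902400000000
Sum of its 44 digits: 153.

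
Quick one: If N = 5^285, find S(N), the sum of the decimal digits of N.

881

5^285 = 16086117467087590369184225542099028026901186191358196334957524147198706498672118518448448746413529341221875127304624139511948635702639718900719664575640251440342975985942075567436404526233673095703125
Sum of its 200 digits: 881.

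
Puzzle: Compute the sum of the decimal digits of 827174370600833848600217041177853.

131

8+2+7+1+7+4+3+7+0+6+0+0+8+3+3+8+4+8+6+0+0+2+1+7+0+4+1+1+7+7+8+5+3 = 131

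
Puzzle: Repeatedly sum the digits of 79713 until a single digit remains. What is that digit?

9

7+9+7+1+3 = 27
2+7 = 9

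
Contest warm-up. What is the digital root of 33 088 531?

4

3+3+0+8+8+5+3+1 = 31
3+1 = 4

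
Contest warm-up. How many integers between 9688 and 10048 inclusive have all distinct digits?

The integers in [9688, 10048] that have all distinct digits: 9701, 9702, 9703, 9704, 9705, 9706, …, 9875, 9876.
112 qualify.

112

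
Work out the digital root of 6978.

3

6+9+7+8 = 30
3+0 = 3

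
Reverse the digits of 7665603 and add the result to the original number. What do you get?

Reverse of 7665603 is 3065667.
7665603 + 3065667 = 10731270

10731270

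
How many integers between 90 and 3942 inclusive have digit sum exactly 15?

293

The integers in [90, 3942] that have digit sum exactly 15: 96, 159, 168, 177, 186, 195, …, 3921, 3930.
293 qualify.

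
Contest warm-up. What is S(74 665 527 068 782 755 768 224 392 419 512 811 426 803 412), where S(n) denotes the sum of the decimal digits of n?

7+4+6+6+5+5+2+7+0+6+8+7+8+2+7+5+5+7+6+8+2+2+4+3+9+2+4+1+9+5+1+2+8+1+1+4+2+6+8+0+3+4+1+2 = 195

195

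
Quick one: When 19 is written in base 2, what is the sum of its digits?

19 in base 2 is 10011.
Digit sum: 1+0+0+1+1 = 3.

3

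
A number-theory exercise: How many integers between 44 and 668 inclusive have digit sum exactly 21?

6

The integers in [44, 668] that have digit sum exactly 21: 399, 489, 498, 579, 588, 597.
6 qualify.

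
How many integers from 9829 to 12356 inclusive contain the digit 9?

The integers in [9829, 12356] that contain the digit 9: 9829, 9830, 9831, 9832, 9833, 9834, …, 12339, 12349.
775 qualify.

775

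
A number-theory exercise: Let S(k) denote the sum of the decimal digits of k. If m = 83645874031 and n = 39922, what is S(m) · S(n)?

S(83645874031) = 8+3+6+4+5+8+7+4+0+3+1 = 49.
S(39922) = 3+9+9+2+2 = 25.
49 · 25 = 1225.

1225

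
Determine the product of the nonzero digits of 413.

12

4×1×3 = 12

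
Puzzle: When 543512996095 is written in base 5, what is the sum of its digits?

35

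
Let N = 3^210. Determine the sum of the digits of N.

450

3^210 = 15684240429131529254685698284890751184639406145730291592802676915731672495230992603635422093849215049
Sum of its 101 digits: 450.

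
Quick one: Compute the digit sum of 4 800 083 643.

36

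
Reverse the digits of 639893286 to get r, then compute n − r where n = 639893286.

Reverse of 639893286 is 682398936.
639893286 − 682398936 = -42505650

-42505650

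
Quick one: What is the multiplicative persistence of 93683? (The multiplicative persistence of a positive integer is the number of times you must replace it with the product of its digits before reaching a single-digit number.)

93683 → 3888 → 1536 → 90 → 0 (4 steps)

4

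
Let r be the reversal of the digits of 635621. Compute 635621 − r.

509085

Reverse of 635621 is 126536.
635621 − 126536 = 509085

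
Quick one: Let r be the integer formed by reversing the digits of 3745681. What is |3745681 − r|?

Reverse of 3745681 is 1865473.
|3745681 − 1865473| = 1880208

1880208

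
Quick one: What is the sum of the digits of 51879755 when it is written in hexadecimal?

50

51879755 in base 16 is 3179F4B.
Digit sum: 3+1+7+9+15+4+11 = 50.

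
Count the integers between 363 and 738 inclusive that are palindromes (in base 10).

The integers in [363, 738] that are palindromes (in base 10): 363, 373, 383, 393, 404, 414, …, 727, 737.
38 qualify.

38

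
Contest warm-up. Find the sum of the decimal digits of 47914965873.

4+7+9+1+4+9+6+5+8+7+3 = 63

63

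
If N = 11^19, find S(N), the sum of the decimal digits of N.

83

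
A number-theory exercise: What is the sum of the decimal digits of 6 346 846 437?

51

6+3+4+6+8+4+6+4+3+7 = 51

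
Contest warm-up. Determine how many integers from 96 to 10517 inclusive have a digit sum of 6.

98

The integers in [96, 10517] that have a digit sum of 6: 105, 114, 123, 132, 141, 150, …, 10410, 10500.
98 qualify.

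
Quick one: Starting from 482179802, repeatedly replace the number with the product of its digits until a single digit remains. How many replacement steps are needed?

1

482179802 → 0 (1 step)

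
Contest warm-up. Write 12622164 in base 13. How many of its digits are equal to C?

12622164 in base 13 is 27CC249.
The digit C appears 2 times.

2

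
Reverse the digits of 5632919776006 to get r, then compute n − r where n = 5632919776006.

-373859416359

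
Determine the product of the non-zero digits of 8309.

8×3×9 = 216

216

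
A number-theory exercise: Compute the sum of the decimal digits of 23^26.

178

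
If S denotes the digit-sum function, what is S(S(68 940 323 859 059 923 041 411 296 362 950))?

12

First digit sum: 138.
1+3+8 = 12.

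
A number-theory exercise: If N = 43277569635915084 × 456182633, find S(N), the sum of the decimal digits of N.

123

43277569635915084 × 456182633 = 19742475666352594383536172
Sum of its 26 digits: 123.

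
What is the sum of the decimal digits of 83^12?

82

83^12 = 106890007738661124410161
Sum of its 24 digits: 82.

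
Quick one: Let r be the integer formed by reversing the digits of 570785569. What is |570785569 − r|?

Reverse of 570785569 is 965587075.
|570785569 − 965587075| = 394801506

394801506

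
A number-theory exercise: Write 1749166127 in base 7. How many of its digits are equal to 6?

3

1749166127 in base 7 is 61226444462.
The digit 6 appears 3 times.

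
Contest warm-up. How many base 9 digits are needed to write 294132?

294132 in base 9 is 487423, which has 6 digits.

6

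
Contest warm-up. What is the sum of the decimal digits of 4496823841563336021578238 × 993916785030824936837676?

4496823841563336021578238 × 993916785030824936837676 = 4469468695456594623328078320041882870554340094888
Sum of its 49 digits: 234.

234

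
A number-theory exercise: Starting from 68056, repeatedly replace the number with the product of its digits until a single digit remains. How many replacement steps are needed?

68056 → 0 (1 step)

1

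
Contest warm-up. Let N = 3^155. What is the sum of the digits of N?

324

3^155 = 89907201863535854420702290135762284537312963394702682637089810488324824507
Sum of its 74 digits: 324.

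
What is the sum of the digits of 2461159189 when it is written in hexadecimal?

49

2461159189 in base 16 is 92B24F15.
Digit sum: 9+2+11+2+4+15+1+5 = 49.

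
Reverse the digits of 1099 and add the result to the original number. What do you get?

Reverse of 1099 is 9901.
1099 + 9901 = 11000

11000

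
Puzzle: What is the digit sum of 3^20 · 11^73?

387

3^20 · 11^73 = 36651445790780278855761558469503292897701229073930351684019065736109005284258454275931
Sum of its 86 digits: 387.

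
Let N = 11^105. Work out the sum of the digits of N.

11^105 = 22193813979407164354224423199022080924541468040973950575246733562521125229836087036788826138225193142654907051
Sum of its 110 digits: 458.

458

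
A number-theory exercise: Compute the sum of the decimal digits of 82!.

82! = 475364333701284174842138206989404946643813294067993328617160934076743994734899148613007131808479167119360000000000000000000
Sum of its 123 digits: 477.

477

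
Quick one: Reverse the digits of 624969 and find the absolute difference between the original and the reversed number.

Reverse of 624969 is 969426.
|624969 − 969426| = 344457

344457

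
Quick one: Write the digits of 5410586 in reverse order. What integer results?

6850145

Reversing 5410586 gives 6850145.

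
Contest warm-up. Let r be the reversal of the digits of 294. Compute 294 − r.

-198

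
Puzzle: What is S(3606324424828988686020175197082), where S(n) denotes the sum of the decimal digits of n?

3+6+0+6+3+2+4+4+2+4+8+2+8+9+8+8+6+8+6+0+2+0+1+7+5+1+9+7+0+8+2 = 139

139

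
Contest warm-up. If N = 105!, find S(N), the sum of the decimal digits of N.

105! = 1081396758240290900504101305800329649720646107774902579144176636573226531909905153326984536526808240339776398934872029657993872907813436816097280000000000000000000000000
Sum of its 169 digits: 648.

648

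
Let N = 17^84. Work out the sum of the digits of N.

17^84 = 22788167121226866392145990004643194320677119208072454288297817011694567729803720145613446690250242777921
Sum of its 104 digits: 442.

442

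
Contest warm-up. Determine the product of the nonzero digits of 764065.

5040

7×6×4×6×5 = 5040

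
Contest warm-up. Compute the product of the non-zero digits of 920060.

108

9×2×6 = 108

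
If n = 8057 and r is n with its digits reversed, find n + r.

15565

Reverse of 8057 is 7508.
8057 + 7508 = 15565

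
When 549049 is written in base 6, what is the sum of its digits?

549049 in base 6 is 15433521.
Digit sum: 1+5+4+3+3+5+2+1 = 24.

24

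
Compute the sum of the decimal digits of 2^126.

172

2^126 = 85070591730234615865843651857942052864
Sum of its 38 digits: 172.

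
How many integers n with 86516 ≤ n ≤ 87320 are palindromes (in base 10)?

8

The integers in [86516, 87320] that are palindromes (in base 10): 86568, 86668, 86768, 86868, 86968, 87078, 87178, 87278.
8 qualify.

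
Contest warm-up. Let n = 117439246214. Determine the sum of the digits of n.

44

1+1+7+4+3+9+2+4+6+2+1+4 = 44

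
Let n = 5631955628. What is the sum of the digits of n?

50

5+6+3+1+9+5+5+6+2+8 = 50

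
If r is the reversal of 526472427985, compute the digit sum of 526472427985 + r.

41

Reversal of 526472427985 is 589724274625; 526472427985 + 589724274625 = 1116196702610.
Digit sum of 1116196702610: 1+1+1+6+1+9+6+7+0+2+6+1+0 = 41.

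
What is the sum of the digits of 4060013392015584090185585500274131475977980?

4+0+6+0+0+1+3+3+9+2+0+1+5+5+8+4+0+9+0+1+8+5+5+8+5+5+0+0+2+7+4+1+3+1+4+7+5+9+7+7+9+8+0 = 171

171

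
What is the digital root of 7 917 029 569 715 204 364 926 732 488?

1

7+9+1+7+0+2+9+5+6+9+7+1+5+2+0+4+3+6+4+9+2+6+7+3+2+4+8+8 = 136
1+3+6 = 10
1+0 = 1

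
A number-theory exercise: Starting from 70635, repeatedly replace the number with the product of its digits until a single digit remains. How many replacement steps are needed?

1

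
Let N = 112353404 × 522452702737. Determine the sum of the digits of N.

112353404 × 522452702737 = 58699339581502066748
Sum of its 20 digits: 104.

104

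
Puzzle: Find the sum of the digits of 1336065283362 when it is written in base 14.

1336065283362 in base 14 is 48947357ADC.
Digit sum: 4+8+9+4+7+3+5+7+10+13+12 = 82.

82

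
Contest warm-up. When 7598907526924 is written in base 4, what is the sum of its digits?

31

7598907526924 in base 4 is 1232211002023300330030.
Digit sum: 1+2+3+2+2+1+1+0+0+2+0+2+3+3+0+0+3+3+0+0+3+0 = 31.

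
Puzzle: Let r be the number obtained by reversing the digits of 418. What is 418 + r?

1232

Reverse of 418 is 814.
418 + 814 = 1232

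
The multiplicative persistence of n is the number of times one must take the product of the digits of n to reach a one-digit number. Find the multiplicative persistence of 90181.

1

90181 → 0 (1 step)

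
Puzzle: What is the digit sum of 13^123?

640

13^123 = 103521923711427330139508660561111399310356231562909825053544787423528887795603512927942762680653876132399975884814583882073552996857463797
Sum of its 138 digits: 640.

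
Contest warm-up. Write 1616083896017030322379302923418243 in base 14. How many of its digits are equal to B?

1616083896017030322379302923418243 in base 14 is D133D17B47CD71A84253B6561DB35.
The digit B appears 3 times.

3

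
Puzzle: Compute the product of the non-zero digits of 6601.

6×6×1 = 36

36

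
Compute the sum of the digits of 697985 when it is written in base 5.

21

697985 in base 5 is 134313420.
Digit sum: 1+3+4+3+1+3+4+2+0 = 21.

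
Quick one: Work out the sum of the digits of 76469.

7+6+4+6+9 = 32

32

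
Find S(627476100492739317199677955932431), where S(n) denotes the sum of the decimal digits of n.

158

6+2+7+4+7+6+1+0+0+4+9+2+7+3+9+3+1+7+1+9+9+6+7+7+9+5+5+9+3+2+4+3+1 = 158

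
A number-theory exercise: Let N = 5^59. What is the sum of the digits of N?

191

5^59 = 173472347597680709441192448139190673828125
Sum of its 42 digits: 191.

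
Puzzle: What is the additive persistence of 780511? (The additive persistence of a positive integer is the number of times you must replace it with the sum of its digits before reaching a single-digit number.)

780511 → 22 → 4 (2 steps)

2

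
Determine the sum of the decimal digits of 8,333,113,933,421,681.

8+3+3+3+1+1+3+9+3+3+4+2+1+6+8+1 = 59

59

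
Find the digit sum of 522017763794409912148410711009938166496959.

189

5+2+2+0+1+7+7+6+3+7+9+4+4+0+9+9+1+2+1+4+8+4+1+0+7+1+1+0+0+9+9+3+8+1+6+6+4+9+6+9+5+9 = 189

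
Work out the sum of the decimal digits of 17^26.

17^26 = 98100666009922840441972689847969
Sum of its 32 digits: 163.

163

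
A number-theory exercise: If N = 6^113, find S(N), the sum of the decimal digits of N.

6^113 = 8532794636488733058832740489676687102871474765106158220600648717419444560622670122582016
Sum of its 88 digits: 387.

387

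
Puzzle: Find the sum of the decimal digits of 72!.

432

72! = 61234458376886086861524070385274672740778091784697328983823014963978384987221689274204160000000000000000
Sum of its 104 digits: 432.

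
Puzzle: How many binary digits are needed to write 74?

7

74 in base 2 is 1001010, which has 7 digits.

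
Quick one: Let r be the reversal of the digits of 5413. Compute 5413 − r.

2268

Reverse of 5413 is 3145.
5413 − 3145 = 2268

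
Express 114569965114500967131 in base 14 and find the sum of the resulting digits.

151

114569965114500967131 in base 14 is 3A86673BCC7C89A88B.
Digit sum: 3+10+8+6+6+7+3+11+12+12+7+12+8+9+10+8+8+11 = 151.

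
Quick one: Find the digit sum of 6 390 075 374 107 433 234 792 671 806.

6+3+9+0+0+7+5+3+7+4+1+0+7+4+3+3+2+3+4+7+9+2+6+7+1+8+0+6 = 117

117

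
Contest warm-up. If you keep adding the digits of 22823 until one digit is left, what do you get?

2+2+8+2+3 = 17
1+7 = 8
(Equivalently, 22823 mod 9 = 8.)

8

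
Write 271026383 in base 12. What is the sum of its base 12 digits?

271026383 in base 12 is 76923B7B.
Digit sum: 7+6+9+2+3+11+7+11 = 56.

56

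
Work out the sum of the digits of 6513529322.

38

6+5+1+3+5+2+9+3+2+2 = 38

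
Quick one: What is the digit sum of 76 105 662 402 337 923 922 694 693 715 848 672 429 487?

198

7+6+1+0+5+6+6+2+4+0+2+3+3+7+9+2+3+9+2+2+6+9+4+6+9+3+7+1+5+8+4+8+6+7+2+4+2+9+4+8+7 = 198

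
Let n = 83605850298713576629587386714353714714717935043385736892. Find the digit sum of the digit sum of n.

First digit sum: 274.
2+7+4 = 13.

13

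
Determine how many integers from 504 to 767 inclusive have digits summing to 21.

8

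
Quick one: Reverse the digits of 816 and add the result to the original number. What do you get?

1434

Reverse of 816 is 618.
816 + 618 = 1434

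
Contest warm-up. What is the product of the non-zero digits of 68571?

1680

6×8×5×7×1 = 1680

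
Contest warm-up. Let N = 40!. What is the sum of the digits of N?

40! = 815915283247897734345611269596115894272000000000
Sum of its 48 digits: 189.

189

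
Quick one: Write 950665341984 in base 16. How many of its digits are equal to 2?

1

950665341984 in base 16 is DD5811EC20.
The digit 2 appears 1 time.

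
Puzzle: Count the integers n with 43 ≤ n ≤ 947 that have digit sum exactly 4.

10

The integers in [43, 947] that have digit sum exactly 4: 103, 112, 121, 130, 202, 211, 220, 301, 310, 400.
10 qualify.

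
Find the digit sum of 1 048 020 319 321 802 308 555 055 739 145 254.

120

1+0+4+8+0+2+0+3+1+9+3+2+1+8+0+2+3+0+8+5+5+5+0+5+5+7+3+9+1+4+5+2+5+4 = 120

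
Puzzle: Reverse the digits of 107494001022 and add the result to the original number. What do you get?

Reverse of 107494001022 is 220100494701.
107494001022 + 220100494701 = 327594495723

327594495723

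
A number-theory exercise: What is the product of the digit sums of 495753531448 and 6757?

S(495753531448) = 4+9+5+7+5+3+5+3+1+4+4+8 = 58.
S(6757) = 6+7+5+7 = 25.
58 · 25 = 1450.

1450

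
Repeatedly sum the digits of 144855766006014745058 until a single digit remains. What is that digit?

1+4+4+8+5+5+7+6+6+0+0+6+0+1+4+7+4+5+0+5+8 = 86
8+6 = 14
1+4 = 5

5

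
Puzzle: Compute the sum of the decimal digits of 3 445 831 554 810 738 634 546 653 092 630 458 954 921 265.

3+4+4+5+8+3+1+5+5+4+8+1+0+7+3+8+6+3+4+5+4+6+6+5+3+0+9+2+6+3+0+4+5+8+9+5+4+9+2+1+2+6+5 = 191

191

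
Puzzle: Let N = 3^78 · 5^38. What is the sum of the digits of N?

3^78 · 5^38 = 5974726543449163053530889665383894785554730333387851715087890625
Sum of its 64 digits: 315.

315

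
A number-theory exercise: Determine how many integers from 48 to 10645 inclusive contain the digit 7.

3552

The integers in [48, 10645] that contain the digit 7: 57, 67, 70, 71, 72, 73, …, 10627, 10637.
3552 qualify.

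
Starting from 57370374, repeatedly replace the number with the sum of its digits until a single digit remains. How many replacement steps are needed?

2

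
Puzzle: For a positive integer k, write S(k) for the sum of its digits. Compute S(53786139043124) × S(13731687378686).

S(53786139043124) = 5+3+7+8+6+1+3+9+0+4+3+1+2+4 = 56.
S(13731687378686) = 1+3+7+3+1+6+8+7+3+7+8+6+8+6 = 74.
56 · 74 = 4144.

4144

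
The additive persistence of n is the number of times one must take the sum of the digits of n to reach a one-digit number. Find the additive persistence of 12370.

12370 → 13 → 4 (2 steps)

2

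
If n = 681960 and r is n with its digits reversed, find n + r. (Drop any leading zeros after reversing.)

Reverse of 681960 is 69186.
681960 + 69186 = 751146

751146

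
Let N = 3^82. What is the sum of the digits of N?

3^82 = 1330279464729113309844748891857449678409
Sum of its 40 digits: 198.

198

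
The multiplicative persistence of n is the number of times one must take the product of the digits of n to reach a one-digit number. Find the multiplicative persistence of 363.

3

363 → 54 → 20 → 0 (3 steps)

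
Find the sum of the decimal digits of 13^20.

115

13^20 = 19004963774880799438801
Sum of its 23 digits: 115.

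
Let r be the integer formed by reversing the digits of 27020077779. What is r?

Reversing 27020077779 gives 97777002072.

97777002072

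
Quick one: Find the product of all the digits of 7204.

0

7×2×0×4 = 0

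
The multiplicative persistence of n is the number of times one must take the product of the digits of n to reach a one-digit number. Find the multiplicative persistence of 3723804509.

1

3723804509 → 0 (1 step)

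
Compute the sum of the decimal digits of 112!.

112! = 197450685722107402353682037275992488341277868034975337796656295094902858969771811440894224355027779366597957338237853638272334919686385621811850780464277094400000000000000000000000000
Sum of its 183 digits: 765.

765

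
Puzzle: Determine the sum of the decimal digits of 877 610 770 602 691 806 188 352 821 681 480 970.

162

8+7+7+6+1+0+7+7+0+6+0+2+6+9+1+8+0+6+1+8+8+3+5+2+8+2+1+6+8+1+4+8+0+9+7+0 = 162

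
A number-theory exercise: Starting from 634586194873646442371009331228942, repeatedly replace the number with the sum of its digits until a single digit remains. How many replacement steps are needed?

634586194873646442371009331228942 → 144 → 9 (2 steps)

2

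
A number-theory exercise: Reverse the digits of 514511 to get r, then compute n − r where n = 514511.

Reverse of 514511 is 115415.
514511 − 115415 = 399096

399096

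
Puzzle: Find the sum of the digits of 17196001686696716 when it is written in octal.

65

17196001686696716 in base 8 is 750572604405731414.
Digit sum: 7+5+0+5+7+2+6+0+4+4+0+5+7+3+1+4+1+4 = 65.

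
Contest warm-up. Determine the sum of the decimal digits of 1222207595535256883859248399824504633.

172

1+2+2+2+2+0+7+5+9+5+5+3+5+2+5+6+8+8+3+8+5+9+2+4+8+3+9+9+8+2+4+5+0+4+6+3+3 = 172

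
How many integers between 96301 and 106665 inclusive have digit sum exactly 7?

84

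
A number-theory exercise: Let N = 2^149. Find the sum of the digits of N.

212

2^149 = 713623846352979940529142984724747568191373312
Sum of its 45 digits: 212.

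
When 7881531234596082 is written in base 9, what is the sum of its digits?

7881531234596082 in base 9 is 42246160661468370.
Digit sum: 4+2+2+4+6+1+6+0+6+6+1+4+6+8+3+7+0 = 66.

66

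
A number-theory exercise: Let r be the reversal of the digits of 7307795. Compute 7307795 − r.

Reverse of 7307795 is 5977037.
7307795 − 5977037 = 1330758

1330758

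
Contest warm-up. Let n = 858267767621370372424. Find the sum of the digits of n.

8+5+8+2+6+7+7+6+7+6+2+1+3+7+0+3+7+2+4+2+4 = 97

97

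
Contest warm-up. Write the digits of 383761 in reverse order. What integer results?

Reversing 383761 gives 167383.

167383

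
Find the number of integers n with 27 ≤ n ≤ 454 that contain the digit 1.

The integers in [27, 454] that contain the digit 1: 31, 41, 51, 61, 71, 81, …, 441, 451.
160 qualify.

160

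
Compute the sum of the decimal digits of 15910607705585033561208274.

1+5+9+1+0+6+0+7+7+0+5+5+8+5+0+3+3+5+6+1+2+0+8+2+7+4 = 100

100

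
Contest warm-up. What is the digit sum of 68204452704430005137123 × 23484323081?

151

68204452704430005137123 × 23484323081 = 1601735402873618440590686238835963
Sum of its 34 digits: 151.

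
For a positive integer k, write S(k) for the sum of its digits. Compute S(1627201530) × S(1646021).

S(1627201530) = 1+6+2+7+2+0+1+5+3+0 = 27.
S(1646021) = 1+6+4+6+0+2+1 = 20.
27 · 20 = 540.

540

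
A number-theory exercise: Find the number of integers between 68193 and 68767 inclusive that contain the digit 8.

575

The integers in [68193, 68767] that contain the digit 8: 68193, 68194, 68195, 68196, 68197, 68198, …, 68766, 68767.
575 qualify.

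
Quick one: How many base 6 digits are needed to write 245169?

7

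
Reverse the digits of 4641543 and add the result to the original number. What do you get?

8093007

Reverse of 4641543 is 3451464.
4641543 + 3451464 = 8093007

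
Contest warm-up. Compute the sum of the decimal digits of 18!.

54

18! = 6402373705728000
Sum of its 16 digits: 54.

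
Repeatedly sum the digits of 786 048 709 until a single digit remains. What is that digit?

4

7+8+6+0+4+8+7+0+9 = 49
4+9 = 13
1+3 = 4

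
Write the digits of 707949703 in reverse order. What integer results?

Reversing 707949703 gives 307949707.

307949707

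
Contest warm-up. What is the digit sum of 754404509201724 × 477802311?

99

754404509201724 × 477802311 = 360456217925404492384164
Sum of its 24 digits: 99.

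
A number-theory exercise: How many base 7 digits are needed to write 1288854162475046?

18

1288854162475046 in base 7 is 535322432434136606, which has 18 digits.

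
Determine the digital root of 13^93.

1

The digital root of n equals n mod 9 (or 9 when 9 | n), so we need 13^93 mod 9.
13^93 ≡ 1 (mod 9), so the digital root is 1.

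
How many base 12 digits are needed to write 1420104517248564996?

17

1420104517248564996 in base 12 is 7820A2094792748B0, which has 17 digits.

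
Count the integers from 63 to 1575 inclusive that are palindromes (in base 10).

The integers in [63, 1575] that are palindromes (in base 10): 66, 77, 88, 99, 101, 111, …, 1441, 1551.
100 qualify.

100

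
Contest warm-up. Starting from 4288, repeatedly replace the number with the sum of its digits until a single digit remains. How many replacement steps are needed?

4288 → 22 → 4 (2 steps)

2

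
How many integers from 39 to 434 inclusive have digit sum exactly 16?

18

The integers in [39, 434] that have digit sum exactly 16: 79, 88, 97, 169, 178, 187, …, 385, 394.
18 qualify.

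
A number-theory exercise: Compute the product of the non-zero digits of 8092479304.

8×9×2×4×7×9×3×4 = 435456

435456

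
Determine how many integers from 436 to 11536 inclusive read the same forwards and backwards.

The integers in [436, 11536] that read the same forwards and backwards: 444, 454, 464, 474, 484, 494, …, 11411, 11511.
162 qualify.

162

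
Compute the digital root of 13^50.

7

The digital root of n equals n mod 9 (or 9 when 9 | n), so we need 13^50 mod 9.
13^50 ≡ 7 (mod 9), so the digital root is 7.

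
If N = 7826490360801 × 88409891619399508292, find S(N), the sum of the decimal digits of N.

7826490360801 × 88409891619399508292 = 691939164558691363823217071261892
Sum of its 33 digits: 153.

153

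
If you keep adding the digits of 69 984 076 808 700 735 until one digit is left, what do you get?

6

6+9+9+8+4+0+7+6+8+0+8+7+0+0+7+3+5 = 87
8+7 = 15
1+5 = 6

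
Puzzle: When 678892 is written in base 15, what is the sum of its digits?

678892 in base 15 is D6247.
Digit sum: 13+6+2+4+7 = 32.

32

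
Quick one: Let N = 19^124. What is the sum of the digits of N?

703

19^124 = 367660114530800906465873503171504260443180707390998636651853943725368146367053922960204927445090292119794149642633720479449351258596632418488345388115789415921
Sum of its 159 digits: 703.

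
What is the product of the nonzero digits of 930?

9×3 = 27

27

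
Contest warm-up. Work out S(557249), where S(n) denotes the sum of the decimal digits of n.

5+5+7+2+4+9 = 32

32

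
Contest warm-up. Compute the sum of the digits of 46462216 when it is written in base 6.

46462216 in base 6 is 4335502504.
Digit sum: 4+3+3+5+5+0+2+5+0+4 = 31.

31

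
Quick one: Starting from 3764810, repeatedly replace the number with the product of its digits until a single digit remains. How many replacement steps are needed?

1

3764810 → 0 (1 step)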